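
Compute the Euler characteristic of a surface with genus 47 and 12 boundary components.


chi = 2 - 2g - b
= 2 - 2*47 - 12
= 2 - 94 - 12 = -104

-104


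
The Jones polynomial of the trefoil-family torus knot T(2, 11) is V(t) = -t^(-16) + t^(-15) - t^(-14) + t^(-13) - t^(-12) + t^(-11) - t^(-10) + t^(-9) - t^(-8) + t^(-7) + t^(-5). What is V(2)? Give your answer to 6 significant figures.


Substituting t = 2 into V(t) = -t^(-16) + t^(-15) - t^(-14) + t^(-13) - t^(-12) + t^(-11) - t^(-10) + t^(-9) - t^(-8) + t^(-7) + t^(-5):
  (-)t^(-16) = -1.52588e-05
  (+)t^(-15) = 3.05176e-05
  (-)t^(-14) = -6.10352e-05
  (+)t^(-13) = 0.00012207
  (-)t^(-12) = -0.000244141
  (+)t^(-11) = 0.000488281
  (-)t^(-10) = -0.000976562
  (+)t^(-9) = 0.00195312
  (-)t^(-8) = -0.00390625
  (+)t^(-7) = 0.0078125
  (+)t^(-5) = 0.03125
Sum = (-1.52588e-05) + (3.05176e-05) + (-6.10352e-05) + (0.00012207) + (-0.000244141) + (0.000488281) + (-0.000976562) + (0.00195312) + (-0.00390625) + (0.0078125) + (0.03125)
= 0.03645324707
Rounded to 6 significant figures: 0.0364532

0.0364532


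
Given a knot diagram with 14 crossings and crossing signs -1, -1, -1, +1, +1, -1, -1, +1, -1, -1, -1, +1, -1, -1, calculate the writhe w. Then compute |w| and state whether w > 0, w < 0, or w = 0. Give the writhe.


Step 1: Count positive crossings (+1).
Positive crossings: 4
Step 2: Count negative crossings (-1).
Negative crossings: 10
Step 3: Writhe = (positive) - (negative)
w = 4 - 10 = -6
Step 4: |w| = 6, and w is negative

-6


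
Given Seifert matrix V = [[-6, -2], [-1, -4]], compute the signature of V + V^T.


Step 1: V + V^T = [[-12, -3], [-3, -8]]
Step 2: trace = -20, det = 87
Step 3: Discriminant = (-20)^2 - 4*87 = 52
Step 4: Eigenvalues: -6.39445, -13.6056
Step 5: Signature = (# positive eigenvalues) - (# negative eigenvalues) = -2

-2


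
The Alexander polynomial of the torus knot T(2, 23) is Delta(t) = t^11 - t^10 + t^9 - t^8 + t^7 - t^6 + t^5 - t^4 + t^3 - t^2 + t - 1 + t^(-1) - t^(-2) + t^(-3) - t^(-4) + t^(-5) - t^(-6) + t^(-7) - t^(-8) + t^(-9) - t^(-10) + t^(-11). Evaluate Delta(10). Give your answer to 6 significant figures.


Substituting t = 10 into Delta(t) = t^11 - t^10 + t^9 - t^8 + t^7 - t^6 + t^5 - t^4 + t^3 - t^2 + t - 1 + t^(-1) - t^(-2) + t^(-3) - t^(-4) + t^(-5) - t^(-6) + t^(-7) - t^(-8) + t^(-9) - t^(-10) + t^(-11):
Term values: (100000000000) + (-10000000000) + (1000000000) + (-100000000) + (10000000) + (-1000000) + (100000) + (-10000) + (1000) + (-100) + (10) + (-1) + (0.1) + (-0.01) + (0.001) + (-0.0001) + (1e-05) + (-1e-06) + (1e-07) + (-1e-08) + (1e-09) + (-1e-10) + (1e-11)
Sum = 9.090909091e+10
Rounded to 6 significant figures: 9.09091e+10

9.09091e+10


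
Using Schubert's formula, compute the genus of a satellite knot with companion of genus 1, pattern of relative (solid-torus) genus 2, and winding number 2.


Schubert: g(satellite) = g_rel(pattern) + |winding| * g(companion),
where g_rel(pattern) is the genus of the pattern relative to the solid torus.
= 2 + 2 * 1
= 2 + 2 = 4

4


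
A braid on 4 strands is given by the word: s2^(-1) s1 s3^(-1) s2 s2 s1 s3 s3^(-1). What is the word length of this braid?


The word length counts the number of generators (including inverses).
Listing each generator: s2^(-1), s1, s3^(-1), s2, s2, s1, s3, s3^(-1)
There are 8 generators in this braid word.

8


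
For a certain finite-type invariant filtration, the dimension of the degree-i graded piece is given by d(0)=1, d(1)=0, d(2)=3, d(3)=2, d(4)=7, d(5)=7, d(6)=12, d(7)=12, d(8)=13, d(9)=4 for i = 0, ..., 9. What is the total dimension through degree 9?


Total dimension = d(0) + d(1) + ... + d(9)
= 1 + 0 + 3 + 2 + 7 + 7 + 12 + 12 + 13 + 4
= 61

61


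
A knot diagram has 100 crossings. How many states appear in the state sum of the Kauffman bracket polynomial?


Each crossing contributes 2 choices (A-smoothing or B-smoothing).
Total states = 2^100 = 1267650600228229401496703205376

1267650600228229401496703205376


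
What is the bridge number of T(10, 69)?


The bridge number of T(p,q) is min(p,q).
min(10, 69) = 10

10


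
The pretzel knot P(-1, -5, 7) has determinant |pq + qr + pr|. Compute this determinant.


Step 1: Compute pq + qr + pr.
pq = (-1)*(-5) = 5
qr = (-5)*7 = -35
pr = (-1)*7 = -7
pq + qr + pr = 5 + (-35) + (-7) = -37
Step 2: Take absolute value.
det(P(-1,-5,7)) = |-37| = 37

37


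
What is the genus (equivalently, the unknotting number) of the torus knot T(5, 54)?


For a torus knot T(p,q), both the unknotting number and genus equal (p-1)(q-1)/2.
= (5-1)(54-1)/2
= 4*53/2
= 212/2 = 106

106


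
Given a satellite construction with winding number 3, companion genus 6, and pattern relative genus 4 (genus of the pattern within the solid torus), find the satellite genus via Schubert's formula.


Schubert: g(satellite) = g_rel(pattern) + |winding| * g(companion),
where g_rel(pattern) is the genus of the pattern relative to the solid torus.
= 4 + 3 * 6
= 4 + 18 = 22

22


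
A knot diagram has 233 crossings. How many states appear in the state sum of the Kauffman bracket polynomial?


Each crossing contributes 2 choices (A-smoothing or B-smoothing).
Total states = 2^233 = 13803492693581127574869511724554050904902217944340773110325048447598592

13803492693581127574869511724554050904902217944340773110325048447598592


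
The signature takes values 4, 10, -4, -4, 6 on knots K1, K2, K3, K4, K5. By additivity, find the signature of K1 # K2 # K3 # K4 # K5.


The signature is additive under connected sum.
signature(K1 # K2 # K3 # K4 # K5) = (4) + (10) + (-4) + (-4) + (6)
= 12

12


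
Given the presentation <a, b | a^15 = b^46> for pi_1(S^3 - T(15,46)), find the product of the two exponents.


The relation is a^15 = b^46.
Product of exponents = 15 * 46
= 690

690


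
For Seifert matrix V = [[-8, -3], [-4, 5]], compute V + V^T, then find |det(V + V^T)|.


Step 1: Form V + V^T where V = [[-8, -3], [-4, 5]]
  V^T = [[-8, -4], [-3, 5]]
  V + V^T = [[-16, -7], [-7, 10]]
Step 2: det(V + V^T) = (-16)*10 - (-7)*(-7)
  = -160 - 49 = -209
Step 3: Knot determinant = |det(V + V^T)| = |-209| = 209

209


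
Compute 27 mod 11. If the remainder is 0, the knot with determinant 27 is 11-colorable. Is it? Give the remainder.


Step 1: A knot is p-colorable if and only if p divides its determinant.
Step 2: Compute 27 mod 11.
27 = 2 * 11 + 5
Step 3: 27 mod 11 = 5
Step 4: The knot is 11-colorable: no

5


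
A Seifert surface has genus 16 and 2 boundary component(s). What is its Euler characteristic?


chi = 2 - 2g - b
= 2 - 2*16 - 2
= 2 - 32 - 2 = -32

-32


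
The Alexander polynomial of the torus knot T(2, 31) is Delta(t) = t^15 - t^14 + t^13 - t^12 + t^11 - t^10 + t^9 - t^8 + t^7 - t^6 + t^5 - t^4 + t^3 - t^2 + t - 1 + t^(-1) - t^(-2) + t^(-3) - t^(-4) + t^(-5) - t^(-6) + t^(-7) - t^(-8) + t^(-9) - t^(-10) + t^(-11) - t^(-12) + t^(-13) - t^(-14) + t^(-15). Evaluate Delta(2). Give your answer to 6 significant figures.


Substituting t = 2 into Delta(t) = t^15 - t^14 + t^13 - t^12 + t^11 - t^10 + t^9 - t^8 + t^7 - t^6 + t^5 - t^4 + t^3 - t^2 + t - 1 + t^(-1) - t^(-2) + t^(-3) - t^(-4) + t^(-5) - t^(-6) + t^(-7) - t^(-8) + t^(-9) - t^(-10) + t^(-11) - t^(-12) + t^(-13) - t^(-14) + t^(-15):
Term values: (32768) + (-16384) + (8192) + (-4096) + (2048) + (-1024) + (512) + (-256) + (128) + (-64) + (32) + (-16) + (8) + (-4) + (2) + (-1) + (0.5) + (-0.25) + (0.125) + (-0.0625) + (0.03125) + (-0.015625) + (0.0078125) + (-0.00390625) + (0.00195312) + (-0.000976562) + (0.000488281) + (-0.000244141) + (0.00012207) + (-6.10352e-05) + (3.05176e-05)
Sum = 21845.33334
Rounded to 6 significant figures: 21845.3

21845.3


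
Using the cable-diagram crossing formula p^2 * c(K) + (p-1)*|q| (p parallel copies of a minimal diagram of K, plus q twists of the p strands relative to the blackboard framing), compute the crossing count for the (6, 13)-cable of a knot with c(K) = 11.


Step 1: Each of the c(K) crossings of the companion diagram becomes p*p = p^2 crossings among the p parallel strands, and each of the |q| twists s_1 s_2 ... s_(p-1) adds (p-1) crossings.
  Crossings = p^2 * c(K) + (p-1)*|q|
Step 2: = 6^2 * 11 + (6-1)*13
Step 3: = 36*11 + 5*13
Step 4: = 396 + 65 = 461

461


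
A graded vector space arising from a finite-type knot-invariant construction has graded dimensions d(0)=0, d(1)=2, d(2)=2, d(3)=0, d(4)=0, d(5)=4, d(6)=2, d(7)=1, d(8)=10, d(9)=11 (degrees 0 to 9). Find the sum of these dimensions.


Total dimension = d(0) + d(1) + ... + d(9)
= 0 + 2 + 2 + 0 + 0 + 4 + 2 + 1 + 10 + 11
= 32

32


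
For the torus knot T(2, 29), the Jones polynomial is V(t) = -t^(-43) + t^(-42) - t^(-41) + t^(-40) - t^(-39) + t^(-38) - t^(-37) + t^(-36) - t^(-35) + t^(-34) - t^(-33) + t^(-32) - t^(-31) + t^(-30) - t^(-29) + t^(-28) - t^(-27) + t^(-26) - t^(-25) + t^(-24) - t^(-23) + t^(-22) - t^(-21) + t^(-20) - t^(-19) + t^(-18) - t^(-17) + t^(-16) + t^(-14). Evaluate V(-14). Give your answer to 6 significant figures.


Substituting t = -14 into V(t) = -t^(-43) + t^(-42) - t^(-41) + t^(-40) - t^(-39) + t^(-38) - t^(-37) + t^(-36) - t^(-35) + t^(-34) - t^(-33) + t^(-32) - t^(-31) + t^(-30) - t^(-29) + t^(-28) - t^(-27) + t^(-26) - t^(-25) + t^(-24) - t^(-23) + t^(-22) - t^(-21) + t^(-20) - t^(-19) + t^(-18) - t^(-17) + t^(-16) + t^(-14):
  (-)t^(-43) = 5.20588e-50
  (+)t^(-42) = 7.28824e-49
  (-)t^(-41) = 1.02035e-47
  (+)t^(-40) = 1.42849e-46
  (-)t^(-39) = 1.99989e-45
  (+)t^(-38) = 2.79985e-44
  (-)t^(-37) = 3.91979e-43
  (+)t^(-36) = 5.4877e-42
  (-)t^(-35) = 7.68279e-41
  (+)t^(-34) = 1.07559e-39
  (-)t^(-33) = 1.50583e-38
  (+)t^(-32) = 2.10816e-37
  (-)t^(-31) = 2.95142e-36
  (+)t^(-30) = 4.13199e-35
  (-)t^(-29) = 5.78478e-34
  (+)t^(-28) = 8.09869e-33
  (-)t^(-27) = 1.13382e-31
  (+)t^(-26) = 1.58734e-30
  (-)t^(-25) = 2.22228e-29
  (+)t^(-24) = 3.11119e-28
  (-)t^(-23) = 4.35567e-27
  (+)t^(-22) = 6.09794e-26
  (-)t^(-21) = 8.53712e-25
  (+)t^(-20) = 1.1952e-23
  (-)t^(-19) = 1.67327e-22
  (+)t^(-18) = 2.34258e-21
  (-)t^(-17) = 3.27962e-20
  (+)t^(-16) = 4.59147e-19
  (+)t^(-14) = 8.99927e-17
Sum = (5.20588e-50) + (7.28824e-49) + (1.02035e-47) + (1.42849e-46) + (1.99989e-45) + (2.79985e-44) + (3.91979e-43) + (5.4877e-42) + (7.68279e-41) + (1.07559e-39) + (1.50583e-38) + (2.10816e-37) + (2.95142e-36) + (4.13199e-35) + (5.78478e-34) + (8.09869e-33) + (1.13382e-31) + (1.58734e-30) + (2.22228e-29) + (3.11119e-28) + (4.35567e-27) + (6.09794e-26) + (8.53712e-25) + (1.1952e-23) + (1.67327e-22) + (2.34258e-21) + (3.27962e-20) + (4.59147e-19) + (8.99927e-17)
= 9.048721093e-17
Rounded to 6 significant figures: 9.04872e-17

9.04872e-17


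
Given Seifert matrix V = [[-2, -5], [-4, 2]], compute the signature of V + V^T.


Step 1: V + V^T = [[-4, -9], [-9, 4]]
Step 2: trace = 0, det = -97
Step 3: Discriminant = 0^2 - 4*(-97) = 388
Step 4: Eigenvalues: 9.84886, -9.84886
Step 5: Signature = (# positive eigenvalues) - (# negative eigenvalues) = 0

0


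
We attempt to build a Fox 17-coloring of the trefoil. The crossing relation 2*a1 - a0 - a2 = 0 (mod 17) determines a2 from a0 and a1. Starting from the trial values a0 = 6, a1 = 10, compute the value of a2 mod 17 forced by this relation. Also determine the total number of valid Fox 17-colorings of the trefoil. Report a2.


Step 1: Apply the given crossing relation 2*a1 - a0 - a2 = 0 (mod 17).
  a2 = 2*a1 - a0 mod 17
  a2 = 2*10 - 6 mod 17
  a2 = 20 - 6 mod 17
  a2 = 14 mod 17 = 14
Step 2: The trefoil has determinant 3.
  Number of Fox p-colorings (p prime) is p^2 if p = 3, else p.
  Since 17 does not divide 3, only trivial (constant) colorings exist.
  (So the trial a0 = 6, a1 = 10 with a0 != a1 does NOT extend to a valid coloring of the whole trefoil: the other two crossing relations require 3*(a1 - a0) = 0 (mod 17), which fails.)
  Total colorings = 17
Step 3: a2 = 14, total Fox 17-colorings = 17

14


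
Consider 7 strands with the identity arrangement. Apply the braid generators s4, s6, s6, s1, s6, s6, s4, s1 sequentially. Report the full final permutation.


Starting with identity [1, 2, 3, 4, 5, 6, 7].
Apply generators in sequence:
  After s4: [1, 2, 3, 5, 4, 6, 7]
  After s6: [1, 2, 3, 5, 4, 7, 6]
  After s6: [1, 2, 3, 5, 4, 6, 7]
  After s1: [2, 1, 3, 5, 4, 6, 7]
  After s6: [2, 1, 3, 5, 4, 7, 6]
  After s6: [2, 1, 3, 5, 4, 6, 7]
  After s4: [2, 1, 3, 4, 5, 6, 7]
  After s1: [1, 2, 3, 4, 5, 6, 7]
Final permutation: [1, 2, 3, 4, 5, 6, 7]

[1, 2, 3, 4, 5, 6, 7]


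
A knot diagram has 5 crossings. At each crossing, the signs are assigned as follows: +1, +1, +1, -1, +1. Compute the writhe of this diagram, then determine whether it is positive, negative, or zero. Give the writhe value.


Step 1: Count positive crossings (+1).
Positive crossings: 4
Step 2: Count negative crossings (-1).
Negative crossings: 1
Step 3: Writhe = (positive) - (negative)
w = 4 - 1 = 3
Step 4: |w| = 3, and w is positive

3


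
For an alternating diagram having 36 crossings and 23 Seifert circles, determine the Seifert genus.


For alternating knots, g = (c - s + 1)/2.
= (36 - 23 + 1)/2
= 14/2 = 7

7


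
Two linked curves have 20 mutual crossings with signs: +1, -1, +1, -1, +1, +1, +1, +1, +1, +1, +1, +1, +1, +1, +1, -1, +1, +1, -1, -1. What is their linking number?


Step 1: Count positive crossings: 15
Step 2: Count negative crossings: 5
Step 3: Sum of signs = 15 - 5 = 10
Step 4: Linking number = sum/2 = 10/2 = 5

5


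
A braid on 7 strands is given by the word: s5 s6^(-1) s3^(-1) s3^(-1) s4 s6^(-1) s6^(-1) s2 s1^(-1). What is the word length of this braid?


The word length counts the number of generators (including inverses).
Listing each generator: s5, s6^(-1), s3^(-1), s3^(-1), s4, s6^(-1), s6^(-1), s2, s1^(-1)
There are 9 generators in this braid word.

9


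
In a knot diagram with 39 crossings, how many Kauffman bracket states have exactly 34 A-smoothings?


We choose which 34 of 39 crossings get A-smoothings.
C(39, 34) = 39! / (34! * 5!)
= 575757

575757


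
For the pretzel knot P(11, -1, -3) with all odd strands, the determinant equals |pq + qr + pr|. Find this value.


Step 1: Compute pq + qr + pr.
pq = 11*(-1) = -11
qr = (-1)*(-3) = 3
pr = 11*(-3) = -33
pq + qr + pr = -11 + 3 + (-33) = -41
Step 2: Take absolute value.
det(P(11,-1,-3)) = |-41| = 41

41


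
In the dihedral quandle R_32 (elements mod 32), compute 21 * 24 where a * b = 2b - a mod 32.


21 * 24 = 2*24 - 21 mod 32
= 48 - 21 mod 32
= 27 mod 32 = 27

27


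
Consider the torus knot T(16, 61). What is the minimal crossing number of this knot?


For a torus knot T(p, q) with gcd(p,q)=1,
the crossing number is min(p*(q-1), q*(p-1)).
p*(q-1) = 16*60 = 960
q*(p-1) = 61*15 = 915
min(960, 915) = 915

915


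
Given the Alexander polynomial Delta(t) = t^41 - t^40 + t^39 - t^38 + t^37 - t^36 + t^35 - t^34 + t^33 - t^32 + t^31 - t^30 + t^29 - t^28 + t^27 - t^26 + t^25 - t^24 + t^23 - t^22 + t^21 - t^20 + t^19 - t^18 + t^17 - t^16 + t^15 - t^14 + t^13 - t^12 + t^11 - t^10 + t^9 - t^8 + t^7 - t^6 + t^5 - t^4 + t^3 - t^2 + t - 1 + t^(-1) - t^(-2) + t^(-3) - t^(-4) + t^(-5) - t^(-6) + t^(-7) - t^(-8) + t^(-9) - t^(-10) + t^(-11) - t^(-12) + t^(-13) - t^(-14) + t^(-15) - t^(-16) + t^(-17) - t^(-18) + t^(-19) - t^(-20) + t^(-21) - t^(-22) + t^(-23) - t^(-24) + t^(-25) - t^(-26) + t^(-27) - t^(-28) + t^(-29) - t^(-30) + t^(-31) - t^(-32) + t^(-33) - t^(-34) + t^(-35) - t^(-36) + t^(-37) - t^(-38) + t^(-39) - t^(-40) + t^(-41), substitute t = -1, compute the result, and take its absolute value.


Step 1: The polynomial has 83 terms with alternating signs, exponents from 41 down to -41.
Step 2: Substitute t = -1. The i-th term has coefficient (-1)^i and exponent (m-i),
  so its value is (-1)^i * (-1)^(m-i) = (-1)^m = -1 for every i.
Step 3: All 83 terms equal -1, so Delta(-1) = 83 * (-1) = -83
Step 4: |Delta(-1)| = 83

83


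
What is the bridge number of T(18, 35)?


The bridge number of T(p,q) is min(p,q).
min(18, 35) = 18

18


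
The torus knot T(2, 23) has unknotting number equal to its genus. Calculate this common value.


For a torus knot T(p,q), both the unknotting number and genus equal (p-1)(q-1)/2.
= (2-1)(23-1)/2
= 1*22/2
= 22/2 = 11

11


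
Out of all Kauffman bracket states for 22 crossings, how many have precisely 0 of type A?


We choose which 0 of 22 crossings get A-smoothings.
C(22, 0) = 22! / (0! * 22!)
= 1

1


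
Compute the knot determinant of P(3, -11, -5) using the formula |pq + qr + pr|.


Step 1: Compute pq + qr + pr.
pq = 3*(-11) = -33
qr = (-11)*(-5) = 55
pr = 3*(-5) = -15
pq + qr + pr = -33 + 55 + (-15) = 7
Step 2: Take absolute value.
det(P(3,-11,-5)) = |7| = 7

7


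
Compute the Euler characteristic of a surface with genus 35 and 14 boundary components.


chi = 2 - 2g - b
= 2 - 2*35 - 14
= 2 - 70 - 14 = -82

-82


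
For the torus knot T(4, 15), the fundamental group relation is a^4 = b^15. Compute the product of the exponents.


The relation is a^4 = b^15.
Product of exponents = 4 * 15
= 60

60


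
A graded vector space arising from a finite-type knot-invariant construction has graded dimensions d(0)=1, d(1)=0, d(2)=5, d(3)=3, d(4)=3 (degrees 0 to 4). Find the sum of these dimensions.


Total dimension = d(0) + d(1) + ... + d(4)
= 1 + 0 + 5 + 3 + 3
= 12

12


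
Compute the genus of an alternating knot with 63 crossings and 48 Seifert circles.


For alternating knots, g = (c - s + 1)/2.
= (63 - 48 + 1)/2
= 16/2 = 8

8


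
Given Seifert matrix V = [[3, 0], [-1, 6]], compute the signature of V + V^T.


Step 1: V + V^T = [[6, -1], [-1, 12]]
Step 2: trace = 18, det = 71
Step 3: Discriminant = 18^2 - 4*71 = 40
Step 4: Eigenvalues: 12.1623, 5.83772
Step 5: Signature = (# positive eigenvalues) - (# negative eigenvalues) = 2

2


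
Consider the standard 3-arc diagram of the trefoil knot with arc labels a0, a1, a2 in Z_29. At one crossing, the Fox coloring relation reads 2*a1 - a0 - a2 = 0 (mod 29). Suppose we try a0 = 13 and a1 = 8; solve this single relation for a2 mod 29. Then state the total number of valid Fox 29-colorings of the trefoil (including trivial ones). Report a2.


Step 1: Apply the given crossing relation 2*a1 - a0 - a2 = 0 (mod 29).
  a2 = 2*a1 - a0 mod 29
  a2 = 2*8 - 13 mod 29
  a2 = 16 - 13 mod 29
  a2 = 3 mod 29 = 3
Step 2: The trefoil has determinant 3.
  Number of Fox p-colorings (p prime) is p^2 if p = 3, else p.
  Since 29 does not divide 3, only trivial (constant) colorings exist.
  (So the trial a0 = 13, a1 = 8 with a0 != a1 does NOT extend to a valid coloring of the whole trefoil: the other two crossing relations require 3*(a1 - a0) = 0 (mod 29), which fails.)
  Total colorings = 29
Step 3: a2 = 3, total Fox 29-colorings = 29

3


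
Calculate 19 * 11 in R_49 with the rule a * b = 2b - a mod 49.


19 * 11 = 2*11 - 19 mod 49
= 22 - 19 mod 49
= 3 mod 49 = 3

3


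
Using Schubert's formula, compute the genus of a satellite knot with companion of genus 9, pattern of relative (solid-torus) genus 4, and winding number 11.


Schubert: g(satellite) = g_rel(pattern) + |winding| * g(companion),
where g_rel(pattern) is the genus of the pattern relative to the solid torus.
= 4 + 11 * 9
= 4 + 99 = 103

103


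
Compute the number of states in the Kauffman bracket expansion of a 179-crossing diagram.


Each crossing contributes 2 choices (A-smoothing or B-smoothing).
Total states = 2^179 = 766247770432944429179173513575154591809369561091801088

766247770432944429179173513575154591809369561091801088


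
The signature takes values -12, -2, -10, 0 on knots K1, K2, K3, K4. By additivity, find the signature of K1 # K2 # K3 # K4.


The signature is additive under connected sum.
signature(K1 # K2 # K3 # K4) = (-12) + (-2) + (-10) + (0)
= -24

-24


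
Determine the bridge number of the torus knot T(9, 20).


The bridge number of T(p,q) is min(p,q).
min(9, 20) = 9

9


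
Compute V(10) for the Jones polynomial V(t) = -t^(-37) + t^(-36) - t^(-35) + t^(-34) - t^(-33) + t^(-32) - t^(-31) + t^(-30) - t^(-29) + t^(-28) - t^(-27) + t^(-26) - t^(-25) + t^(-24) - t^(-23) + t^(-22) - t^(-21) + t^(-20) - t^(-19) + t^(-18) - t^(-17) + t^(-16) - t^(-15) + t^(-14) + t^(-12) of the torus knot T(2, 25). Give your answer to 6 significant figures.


Substituting t = 10 into V(t) = -t^(-37) + t^(-36) - t^(-35) + t^(-34) - t^(-33) + t^(-32) - t^(-31) + t^(-30) - t^(-29) + t^(-28) - t^(-27) + t^(-26) - t^(-25) + t^(-24) - t^(-23) + t^(-22) - t^(-21) + t^(-20) - t^(-19) + t^(-18) - t^(-17) + t^(-16) - t^(-15) + t^(-14) + t^(-12):
  (-)t^(-37) = -1e-37
  (+)t^(-36) = 1e-36
  (-)t^(-35) = -1e-35
  (+)t^(-34) = 1e-34
  (-)t^(-33) = -1e-33
  (+)t^(-32) = 1e-32
  (-)t^(-31) = -1e-31
  (+)t^(-30) = 1e-30
  (-)t^(-29) = -1e-29
  (+)t^(-28) = 1e-28
  (-)t^(-27) = -1e-27
  (+)t^(-26) = 1e-26
  (-)t^(-25) = -1e-25
  (+)t^(-24) = 1e-24
  (-)t^(-23) = -1e-23
  (+)t^(-22) = 1e-22
  (-)t^(-21) = -1e-21
  (+)t^(-20) = 1e-20
  (-)t^(-19) = -1e-19
  (+)t^(-18) = 1e-18
  (-)t^(-17) = -1e-17
  (+)t^(-16) = 1e-16
  (-)t^(-15) = -1e-15
  (+)t^(-14) = 1e-14
  (+)t^(-12) = 1e-12
Sum = (-1e-37) + (1e-36) + (-1e-35) + (1e-34) + (-1e-33) + (1e-32) + (-1e-31) + (1e-30) + (-1e-29) + (1e-28) + (-1e-27) + (1e-26) + (-1e-25) + (1e-24) + (-1e-23) + (1e-22) + (-1e-21) + (1e-20) + (-1e-19) + (1e-18) + (-1e-17) + (1e-16) + (-1e-15) + (1e-14) + (1e-12)
= 1.009090909e-12
Rounded to 6 significant figures: 1.00909e-12

1.00909e-12


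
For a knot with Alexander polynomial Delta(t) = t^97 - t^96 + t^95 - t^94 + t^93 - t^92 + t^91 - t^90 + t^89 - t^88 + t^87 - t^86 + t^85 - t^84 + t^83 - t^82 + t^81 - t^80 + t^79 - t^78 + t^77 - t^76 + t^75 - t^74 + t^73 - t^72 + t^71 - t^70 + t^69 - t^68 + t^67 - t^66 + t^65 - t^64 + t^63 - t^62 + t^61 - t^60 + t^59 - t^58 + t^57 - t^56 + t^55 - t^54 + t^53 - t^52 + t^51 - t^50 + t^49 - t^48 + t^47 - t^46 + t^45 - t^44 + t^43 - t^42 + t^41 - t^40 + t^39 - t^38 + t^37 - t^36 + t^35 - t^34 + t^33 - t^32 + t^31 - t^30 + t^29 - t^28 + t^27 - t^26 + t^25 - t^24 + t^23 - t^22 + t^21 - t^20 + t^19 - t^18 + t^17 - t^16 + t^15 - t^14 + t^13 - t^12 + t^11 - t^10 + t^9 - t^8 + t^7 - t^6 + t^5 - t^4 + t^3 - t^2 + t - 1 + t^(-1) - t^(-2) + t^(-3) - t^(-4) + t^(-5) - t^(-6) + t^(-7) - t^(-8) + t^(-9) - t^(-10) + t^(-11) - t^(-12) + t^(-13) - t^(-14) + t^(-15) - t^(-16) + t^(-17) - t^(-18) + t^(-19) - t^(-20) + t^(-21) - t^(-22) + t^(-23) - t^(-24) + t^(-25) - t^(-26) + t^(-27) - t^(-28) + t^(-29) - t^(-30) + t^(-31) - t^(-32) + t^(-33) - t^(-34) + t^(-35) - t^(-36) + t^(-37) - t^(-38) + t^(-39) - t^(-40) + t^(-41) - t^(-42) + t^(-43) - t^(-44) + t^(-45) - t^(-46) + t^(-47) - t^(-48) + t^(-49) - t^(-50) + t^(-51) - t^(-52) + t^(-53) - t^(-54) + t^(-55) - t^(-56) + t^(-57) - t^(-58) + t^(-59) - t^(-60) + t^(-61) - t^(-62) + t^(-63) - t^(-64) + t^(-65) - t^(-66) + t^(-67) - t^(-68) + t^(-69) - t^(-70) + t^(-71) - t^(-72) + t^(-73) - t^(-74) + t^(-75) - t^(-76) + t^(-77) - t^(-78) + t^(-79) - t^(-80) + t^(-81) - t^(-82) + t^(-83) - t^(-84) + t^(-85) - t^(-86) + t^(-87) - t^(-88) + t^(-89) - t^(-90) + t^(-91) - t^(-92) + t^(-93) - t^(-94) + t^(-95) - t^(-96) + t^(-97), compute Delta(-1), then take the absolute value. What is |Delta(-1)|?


Step 1: The polynomial has 195 terms with alternating signs, exponents from 97 down to -97.
Step 2: Substitute t = -1. The i-th term has coefficient (-1)^i and exponent (m-i),
  so its value is (-1)^i * (-1)^(m-i) = (-1)^m = -1 for every i.
Step 3: All 195 terms equal -1, so Delta(-1) = 195 * (-1) = -195
Step 4: |Delta(-1)| = 195

195


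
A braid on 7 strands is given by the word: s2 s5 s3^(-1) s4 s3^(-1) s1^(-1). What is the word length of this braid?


The word length counts the number of generators (including inverses).
Listing each generator: s2, s5, s3^(-1), s4, s3^(-1), s1^(-1)
There are 6 generators in this braid word.

6


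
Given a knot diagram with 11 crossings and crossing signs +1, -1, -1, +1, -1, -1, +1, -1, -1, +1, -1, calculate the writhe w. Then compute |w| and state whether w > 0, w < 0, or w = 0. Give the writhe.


Step 1: Count positive crossings (+1).
Positive crossings: 4
Step 2: Count negative crossings (-1).
Negative crossings: 7
Step 3: Writhe = (positive) - (negative)
w = 4 - 7 = -3
Step 4: |w| = 3, and w is negative

-3


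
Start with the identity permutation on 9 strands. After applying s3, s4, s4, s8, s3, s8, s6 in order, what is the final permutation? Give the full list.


Starting with identity [1, 2, 3, 4, 5, 6, 7, 8, 9].
Apply generators in sequence:
  After s3: [1, 2, 4, 3, 5, 6, 7, 8, 9]
  After s4: [1, 2, 4, 5, 3, 6, 7, 8, 9]
  After s4: [1, 2, 4, 3, 5, 6, 7, 8, 9]
  After s8: [1, 2, 4, 3, 5, 6, 7, 9, 8]
  After s3: [1, 2, 3, 4, 5, 6, 7, 9, 8]
  After s8: [1, 2, 3, 4, 5, 6, 7, 8, 9]
  After s6: [1, 2, 3, 4, 5, 7, 6, 8, 9]
Final permutation: [1, 2, 3, 4, 5, 7, 6, 8, 9]

[1, 2, 3, 4, 5, 7, 6, 8, 9]


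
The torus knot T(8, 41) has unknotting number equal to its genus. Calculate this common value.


For a torus knot T(p,q), both the unknotting number and genus equal (p-1)(q-1)/2.
= (8-1)(41-1)/2
= 7*40/2
= 280/2 = 140

140


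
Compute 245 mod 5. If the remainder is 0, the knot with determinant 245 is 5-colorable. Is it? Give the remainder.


Step 1: A knot is p-colorable if and only if p divides its determinant.
Step 2: Compute 245 mod 5.
245 = 49 * 5 + 0
Step 3: 245 mod 5 = 0
Step 4: The knot is 5-colorable: yes

0


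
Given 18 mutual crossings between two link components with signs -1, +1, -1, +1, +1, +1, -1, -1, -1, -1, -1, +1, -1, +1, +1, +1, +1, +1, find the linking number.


Step 1: Count positive crossings: 10
Step 2: Count negative crossings: 8
Step 3: Sum of signs = 10 - 8 = 2
Step 4: Linking number = sum/2 = 2/2 = 1

1


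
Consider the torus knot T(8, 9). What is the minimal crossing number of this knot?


For a torus knot T(p, q) with gcd(p,q)=1,
the crossing number is min(p*(q-1), q*(p-1)).
p*(q-1) = 8*8 = 64
q*(p-1) = 9*7 = 63
min(64, 63) = 63

63


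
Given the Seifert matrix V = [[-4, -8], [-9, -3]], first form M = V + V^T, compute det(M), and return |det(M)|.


Step 1: Form V + V^T where V = [[-4, -8], [-9, -3]]
  V^T = [[-4, -9], [-8, -3]]
  V + V^T = [[-8, -17], [-17, -6]]
Step 2: det(V + V^T) = (-8)*(-6) - (-17)*(-17)
  = 48 - 289 = -241
Step 3: Knot determinant = |det(V + V^T)| = |-241| = 241

241


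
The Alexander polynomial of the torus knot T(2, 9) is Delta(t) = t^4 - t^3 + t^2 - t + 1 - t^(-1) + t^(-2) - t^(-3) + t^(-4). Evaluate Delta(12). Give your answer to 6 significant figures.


Substituting t = 12 into Delta(t) = t^4 - t^3 + t^2 - t + 1 - t^(-1) + t^(-2) - t^(-3) + t^(-4):
Term values: (20736) + (-1728) + (144) + (-12) + (1) + (-0.0833333) + (0.00694444) + (-0.000578704) + (4.82253e-05)
Sum = 19140.92308
Rounded to 6 significant figures: 19140.9

19140.9


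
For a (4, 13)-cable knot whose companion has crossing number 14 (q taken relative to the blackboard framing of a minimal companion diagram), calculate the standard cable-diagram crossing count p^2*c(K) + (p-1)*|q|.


Step 1: Each of the c(K) crossings of the companion diagram becomes p*p = p^2 crossings among the p parallel strands, and each of the |q| twists s_1 s_2 ... s_(p-1) adds (p-1) crossings.
  Crossings = p^2 * c(K) + (p-1)*|q|
Step 2: = 4^2 * 14 + (4-1)*13
Step 3: = 16*14 + 3*13
Step 4: = 224 + 39 = 263

263


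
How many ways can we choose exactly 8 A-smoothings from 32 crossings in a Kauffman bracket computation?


We choose which 8 of 32 crossings get A-smoothings.
C(32, 8) = 32! / (8! * 24!)
= 10518300

10518300


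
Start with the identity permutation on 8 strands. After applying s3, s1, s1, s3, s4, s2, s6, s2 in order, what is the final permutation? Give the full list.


Starting with identity [1, 2, 3, 4, 5, 6, 7, 8].
Apply generators in sequence:
  After s3: [1, 2, 4, 3, 5, 6, 7, 8]
  After s1: [2, 1, 4, 3, 5, 6, 7, 8]
  After s1: [1, 2, 4, 3, 5, 6, 7, 8]
  After s3: [1, 2, 3, 4, 5, 6, 7, 8]
  After s4: [1, 2, 3, 5, 4, 6, 7, 8]
  After s2: [1, 3, 2, 5, 4, 6, 7, 8]
  After s6: [1, 3, 2, 5, 4, 7, 6, 8]
  After s2: [1, 2, 3, 5, 4, 7, 6, 8]
Final permutation: [1, 2, 3, 5, 4, 7, 6, 8]

[1, 2, 3, 5, 4, 7, 6, 8]


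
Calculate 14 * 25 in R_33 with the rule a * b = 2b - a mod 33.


14 * 25 = 2*25 - 14 mod 33
= 50 - 14 mod 33
= 36 mod 33 = 3

3


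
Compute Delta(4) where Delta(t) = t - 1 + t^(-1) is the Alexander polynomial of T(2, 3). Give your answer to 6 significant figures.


Substituting t = 4 into Delta(t) = t - 1 + t^(-1):
Term values: (4) + (-1) + (0.25)
Sum = 3.25
Rounded to 6 significant figures: 3.25

3.25


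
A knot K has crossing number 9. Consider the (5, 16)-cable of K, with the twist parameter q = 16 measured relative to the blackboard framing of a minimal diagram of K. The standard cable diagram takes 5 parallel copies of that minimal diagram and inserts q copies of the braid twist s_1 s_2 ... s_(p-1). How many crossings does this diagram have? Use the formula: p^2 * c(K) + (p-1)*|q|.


Step 1: Each of the c(K) crossings of the companion diagram becomes p*p = p^2 crossings among the p parallel strands, and each of the |q| twists s_1 s_2 ... s_(p-1) adds (p-1) crossings.
  Crossings = p^2 * c(K) + (p-1)*|q|
Step 2: = 5^2 * 9 + (5-1)*16
Step 3: = 25*9 + 4*16
Step 4: = 225 + 64 = 289

289


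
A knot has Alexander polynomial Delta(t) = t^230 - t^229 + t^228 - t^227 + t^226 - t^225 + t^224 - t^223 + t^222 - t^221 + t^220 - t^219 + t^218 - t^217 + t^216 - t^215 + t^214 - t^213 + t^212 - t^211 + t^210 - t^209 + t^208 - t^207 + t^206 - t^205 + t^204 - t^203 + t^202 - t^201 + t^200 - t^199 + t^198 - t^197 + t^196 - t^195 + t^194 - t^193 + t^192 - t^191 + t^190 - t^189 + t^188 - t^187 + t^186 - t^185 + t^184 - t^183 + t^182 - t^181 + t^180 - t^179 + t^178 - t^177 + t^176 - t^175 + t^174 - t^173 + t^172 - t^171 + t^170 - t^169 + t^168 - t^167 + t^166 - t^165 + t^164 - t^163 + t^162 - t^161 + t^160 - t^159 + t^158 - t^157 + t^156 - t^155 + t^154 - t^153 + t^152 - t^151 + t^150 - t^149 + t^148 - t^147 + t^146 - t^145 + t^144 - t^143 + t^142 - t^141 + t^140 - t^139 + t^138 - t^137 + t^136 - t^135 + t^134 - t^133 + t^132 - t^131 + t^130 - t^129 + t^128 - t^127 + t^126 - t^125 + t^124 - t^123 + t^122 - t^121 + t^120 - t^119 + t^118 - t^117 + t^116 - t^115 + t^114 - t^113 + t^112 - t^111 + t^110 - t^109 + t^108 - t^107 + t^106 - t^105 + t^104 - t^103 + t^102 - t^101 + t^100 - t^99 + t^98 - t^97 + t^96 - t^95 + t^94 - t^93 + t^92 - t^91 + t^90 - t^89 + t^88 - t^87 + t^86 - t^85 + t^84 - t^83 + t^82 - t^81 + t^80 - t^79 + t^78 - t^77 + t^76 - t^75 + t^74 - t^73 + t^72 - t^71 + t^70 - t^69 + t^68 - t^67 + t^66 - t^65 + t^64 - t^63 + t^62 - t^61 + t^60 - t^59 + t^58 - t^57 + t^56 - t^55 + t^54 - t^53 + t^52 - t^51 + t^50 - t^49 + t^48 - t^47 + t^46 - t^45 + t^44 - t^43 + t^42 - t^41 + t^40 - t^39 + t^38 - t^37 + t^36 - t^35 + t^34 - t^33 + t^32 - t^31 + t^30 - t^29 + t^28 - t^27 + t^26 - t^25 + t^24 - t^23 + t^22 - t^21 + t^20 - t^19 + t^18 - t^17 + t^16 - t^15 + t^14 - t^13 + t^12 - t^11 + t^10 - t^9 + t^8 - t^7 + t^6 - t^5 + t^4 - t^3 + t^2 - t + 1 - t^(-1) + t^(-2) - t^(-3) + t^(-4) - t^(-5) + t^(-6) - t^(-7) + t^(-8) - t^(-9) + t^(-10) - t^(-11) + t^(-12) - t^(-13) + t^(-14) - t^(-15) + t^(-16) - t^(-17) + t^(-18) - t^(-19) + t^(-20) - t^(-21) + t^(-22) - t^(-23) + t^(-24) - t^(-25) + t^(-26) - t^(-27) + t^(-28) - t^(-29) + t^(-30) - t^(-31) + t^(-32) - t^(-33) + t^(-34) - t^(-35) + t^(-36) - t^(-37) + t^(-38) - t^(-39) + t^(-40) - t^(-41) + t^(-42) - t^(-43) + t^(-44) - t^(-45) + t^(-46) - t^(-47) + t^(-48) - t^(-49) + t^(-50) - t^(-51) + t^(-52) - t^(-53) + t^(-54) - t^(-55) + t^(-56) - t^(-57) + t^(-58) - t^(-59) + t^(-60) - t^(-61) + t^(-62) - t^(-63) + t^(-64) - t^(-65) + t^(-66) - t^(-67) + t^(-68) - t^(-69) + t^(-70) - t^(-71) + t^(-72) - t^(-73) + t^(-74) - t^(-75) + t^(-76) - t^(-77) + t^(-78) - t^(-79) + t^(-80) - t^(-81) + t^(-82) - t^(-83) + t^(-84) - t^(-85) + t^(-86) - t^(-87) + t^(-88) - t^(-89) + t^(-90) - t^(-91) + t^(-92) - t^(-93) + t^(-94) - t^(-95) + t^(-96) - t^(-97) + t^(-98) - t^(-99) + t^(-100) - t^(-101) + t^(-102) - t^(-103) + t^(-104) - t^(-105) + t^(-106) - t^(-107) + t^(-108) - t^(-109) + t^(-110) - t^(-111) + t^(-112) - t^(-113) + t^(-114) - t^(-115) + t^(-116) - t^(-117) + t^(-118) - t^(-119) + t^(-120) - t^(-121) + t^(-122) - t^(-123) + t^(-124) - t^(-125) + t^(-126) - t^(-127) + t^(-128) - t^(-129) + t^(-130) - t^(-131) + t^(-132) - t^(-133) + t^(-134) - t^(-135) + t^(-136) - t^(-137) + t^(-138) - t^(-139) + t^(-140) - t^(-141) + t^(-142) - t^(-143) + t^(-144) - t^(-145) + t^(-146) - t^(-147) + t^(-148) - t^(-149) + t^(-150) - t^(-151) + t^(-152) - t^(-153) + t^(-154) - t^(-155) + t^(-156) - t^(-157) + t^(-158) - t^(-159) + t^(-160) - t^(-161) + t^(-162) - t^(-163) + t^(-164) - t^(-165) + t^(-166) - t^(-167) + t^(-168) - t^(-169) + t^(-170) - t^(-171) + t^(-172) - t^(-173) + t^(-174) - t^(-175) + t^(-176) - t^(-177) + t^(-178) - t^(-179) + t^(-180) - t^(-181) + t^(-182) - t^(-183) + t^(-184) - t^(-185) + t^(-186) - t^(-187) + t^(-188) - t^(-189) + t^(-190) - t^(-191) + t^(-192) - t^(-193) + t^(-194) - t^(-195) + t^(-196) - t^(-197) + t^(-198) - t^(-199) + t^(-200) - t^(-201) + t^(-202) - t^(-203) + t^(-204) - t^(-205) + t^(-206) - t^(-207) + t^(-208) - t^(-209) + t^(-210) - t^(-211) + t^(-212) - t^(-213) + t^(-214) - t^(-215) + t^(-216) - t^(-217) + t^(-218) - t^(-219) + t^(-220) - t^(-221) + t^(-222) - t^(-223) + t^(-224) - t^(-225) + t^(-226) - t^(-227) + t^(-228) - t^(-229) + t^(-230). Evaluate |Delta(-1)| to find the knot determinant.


Step 1: The polynomial has 461 terms with alternating signs, exponents from 230 down to -230.
Step 2: Substitute t = -1. The i-th term has coefficient (-1)^i and exponent (m-i),
  so its value is (-1)^i * (-1)^(m-i) = (-1)^m = 1 for every i.
Step 3: All 461 terms equal 1, so Delta(-1) = 461 * (1) = 461
Step 4: |Delta(-1)| = 461

461


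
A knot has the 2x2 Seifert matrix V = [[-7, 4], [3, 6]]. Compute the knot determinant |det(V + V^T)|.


Step 1: Form V + V^T where V = [[-7, 4], [3, 6]]
  V^T = [[-7, 3], [4, 6]]
  V + V^T = [[-14, 7], [7, 12]]
Step 2: det(V + V^T) = (-14)*12 - 7*7
  = -168 - 49 = -217
Step 3: Knot determinant = |det(V + V^T)| = |-217| = 217

217


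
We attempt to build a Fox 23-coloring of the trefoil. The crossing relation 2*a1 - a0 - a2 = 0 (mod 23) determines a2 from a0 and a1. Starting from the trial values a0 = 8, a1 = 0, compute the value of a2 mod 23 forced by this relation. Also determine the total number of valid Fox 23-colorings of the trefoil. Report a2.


Step 1: Apply the given crossing relation 2*a1 - a0 - a2 = 0 (mod 23).
  a2 = 2*a1 - a0 mod 23
  a2 = 2*0 - 8 mod 23
  a2 = 0 - 8 mod 23
  a2 = -8 mod 23 = 15
Step 2: The trefoil has determinant 3.
  Number of Fox p-colorings (p prime) is p^2 if p = 3, else p.
  Since 23 does not divide 3, only trivial (constant) colorings exist.
  (So the trial a0 = 8, a1 = 0 with a0 != a1 does NOT extend to a valid coloring of the whole trefoil: the other two crossing relations require 3*(a1 - a0) = 0 (mod 23), which fails.)
  Total colorings = 23
Step 3: a2 = 15, total Fox 23-colorings = 23

15


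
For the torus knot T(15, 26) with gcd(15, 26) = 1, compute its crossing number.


For a torus knot T(p, q) with gcd(p,q)=1,
the crossing number is min(p*(q-1), q*(p-1)).
p*(q-1) = 15*25 = 375
q*(p-1) = 26*14 = 364
min(375, 364) = 364

364


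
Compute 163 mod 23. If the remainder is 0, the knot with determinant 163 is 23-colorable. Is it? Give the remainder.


Step 1: A knot is p-colorable if and only if p divides its determinant.
Step 2: Compute 163 mod 23.
163 = 7 * 23 + 2
Step 3: 163 mod 23 = 2
Step 4: The knot is 23-colorable: no

2


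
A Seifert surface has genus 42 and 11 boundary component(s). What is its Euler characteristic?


chi = 2 - 2g - b
= 2 - 2*42 - 11
= 2 - 84 - 11 = -93

-93


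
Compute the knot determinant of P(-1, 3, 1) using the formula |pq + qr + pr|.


Step 1: Compute pq + qr + pr.
pq = (-1)*3 = -3
qr = 3*1 = 3
pr = (-1)*1 = -1
pq + qr + pr = -3 + 3 + (-1) = -1
Step 2: Take absolute value.
det(P(-1,3,1)) = |-1| = 1

1


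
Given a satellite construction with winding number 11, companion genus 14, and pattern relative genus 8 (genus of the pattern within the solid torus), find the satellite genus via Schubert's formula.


Schubert: g(satellite) = g_rel(pattern) + |winding| * g(companion),
where g_rel(pattern) is the genus of the pattern relative to the solid torus.
= 8 + 11 * 14
= 8 + 154 = 162

162


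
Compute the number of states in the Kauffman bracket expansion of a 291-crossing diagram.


Each crossing contributes 2 choices (A-smoothing or B-smoothing).
Total states = 2^291 = 3978585891278293137243057985174566720803649206378781739523711815145275976100267004264448

3978585891278293137243057985174566720803649206378781739523711815145275976100267004264448


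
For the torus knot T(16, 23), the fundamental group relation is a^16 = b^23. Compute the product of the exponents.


The relation is a^16 = b^23.
Product of exponents = 16 * 23
= 368

368


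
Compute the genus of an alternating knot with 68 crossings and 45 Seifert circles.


For alternating knots, g = (c - s + 1)/2.
= (68 - 45 + 1)/2
= 24/2 = 12

12


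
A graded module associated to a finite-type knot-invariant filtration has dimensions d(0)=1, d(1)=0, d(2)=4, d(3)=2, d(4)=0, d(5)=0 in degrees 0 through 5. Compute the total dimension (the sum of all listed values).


Total dimension = d(0) + d(1) + ... + d(5)
= 1 + 0 + 4 + 2 + 0 + 0
= 7

7


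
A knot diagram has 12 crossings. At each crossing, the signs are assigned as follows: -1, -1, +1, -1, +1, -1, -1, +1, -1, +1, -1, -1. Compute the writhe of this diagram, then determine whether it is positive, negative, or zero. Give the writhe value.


Step 1: Count positive crossings (+1).
Positive crossings: 4
Step 2: Count negative crossings (-1).
Negative crossings: 8
Step 3: Writhe = (positive) - (negative)
w = 4 - 8 = -4
Step 4: |w| = 4, and w is negative

-4


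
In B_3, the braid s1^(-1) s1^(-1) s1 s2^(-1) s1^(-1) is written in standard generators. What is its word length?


The word length counts the number of generators (including inverses).
Listing each generator: s1^(-1), s1^(-1), s1, s2^(-1), s1^(-1)
There are 5 generators in this braid word.

5


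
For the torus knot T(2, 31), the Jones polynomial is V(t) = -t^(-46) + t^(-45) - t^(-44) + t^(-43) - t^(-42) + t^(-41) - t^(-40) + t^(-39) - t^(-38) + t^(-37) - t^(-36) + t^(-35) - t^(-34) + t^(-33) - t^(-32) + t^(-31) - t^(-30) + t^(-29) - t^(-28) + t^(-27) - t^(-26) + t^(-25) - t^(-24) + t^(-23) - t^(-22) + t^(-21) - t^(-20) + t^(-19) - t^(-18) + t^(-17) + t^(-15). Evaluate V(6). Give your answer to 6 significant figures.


Substituting t = 6 into V(t) = -t^(-46) + t^(-45) - t^(-44) + t^(-43) - t^(-42) + t^(-41) - t^(-40) + t^(-39) - t^(-38) + t^(-37) - t^(-36) + t^(-35) - t^(-34) + t^(-33) - t^(-32) + t^(-31) - t^(-30) + t^(-29) - t^(-28) + t^(-27) - t^(-26) + t^(-25) - t^(-24) + t^(-23) - t^(-22) + t^(-21) - t^(-20) + t^(-19) - t^(-18) + t^(-17) + t^(-15):
  (-)t^(-46) = -1.6034e-36
  (+)t^(-45) = 9.62041e-36
  (-)t^(-44) = -5.77225e-35
  (+)t^(-43) = 3.46335e-34
  (-)t^(-42) = -2.07801e-33
  (+)t^(-41) = 1.24681e-32
  (-)t^(-40) = -7.48083e-32
  (+)t^(-39) = 4.4885e-31
  (-)t^(-38) = -2.6931e-30
  (+)t^(-37) = 1.61586e-29
  (-)t^(-36) = -9.69516e-29
  (+)t^(-35) = 5.8171e-28
  (-)t^(-34) = -3.49026e-27
  (+)t^(-33) = 2.09415e-26
  (-)t^(-32) = -1.25649e-25
  (+)t^(-31) = 7.53896e-25
  (-)t^(-30) = -4.52337e-24
  (+)t^(-29) = 2.71402e-23
  (-)t^(-28) = -1.62841e-22
  (+)t^(-27) = 9.77049e-22
  (-)t^(-26) = -5.86229e-21
  (+)t^(-25) = 3.51738e-20
  (-)t^(-24) = -2.11043e-19
  (+)t^(-23) = 1.26626e-18
  (-)t^(-22) = -7.59753e-18
  (+)t^(-21) = 4.55852e-17
  (-)t^(-20) = -2.73511e-16
  (+)t^(-19) = 1.64107e-15
  (-)t^(-18) = -9.8464e-15
  (+)t^(-17) = 5.90784e-14
  (+)t^(-15) = 2.12682e-12
Sum = (-1.6034e-36) + (9.62041e-36) + (-5.77225e-35) + (3.46335e-34) + (-2.07801e-33) + (1.24681e-32) + (-7.48083e-32) + (4.4885e-31) + (-2.6931e-30) + (1.61586e-29) + (-9.69516e-29) + (5.8171e-28) + (-3.49026e-27) + (2.09415e-26) + (-1.25649e-25) + (7.53896e-25) + (-4.52337e-24) + (2.71402e-23) + (-1.62841e-22) + (9.77049e-22) + (-5.86229e-21) + (3.51738e-20) + (-2.11043e-19) + (1.26626e-18) + (-7.59753e-18) + (4.55852e-17) + (-2.73511e-16) + (1.64107e-15) + (-9.8464e-15) + (5.90784e-14) + (2.12682e-12)
= 2.177461121e-12
Rounded to 6 significant figures: 2.17746e-12

2.17746e-12
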